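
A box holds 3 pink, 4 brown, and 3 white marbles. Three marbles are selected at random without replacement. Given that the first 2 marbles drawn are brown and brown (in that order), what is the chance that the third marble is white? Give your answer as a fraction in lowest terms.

After removing 2 brown, the box has 3 white out of 8 remaining.
P(third is white | given) = 3/8 ≈ 0.3750.

3/8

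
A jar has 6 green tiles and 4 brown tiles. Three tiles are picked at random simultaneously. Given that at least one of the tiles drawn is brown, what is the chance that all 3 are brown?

P(all 3 brown) = C(4,3)/C(10,3) = 1/30; P(at least one brown) = 1 − C(6,3)/C(10,3) = 5/6.
Since 'all 3 brown' ⊆ 'at least one brown', P(all 3 | at least one) = 1/30 / 5/6 = 1/25 ≈ 0.0400.

1/25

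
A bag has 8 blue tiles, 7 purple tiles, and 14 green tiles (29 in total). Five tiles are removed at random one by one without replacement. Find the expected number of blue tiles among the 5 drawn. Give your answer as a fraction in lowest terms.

40/29

By linearity of expectation, E[X] = Σ P(draw i is blue); by symmetry each draw (even without replacement) has P(blue) = 8/29.
E[X] = 5 · 8/29 = 40/29 ≈ 1.3793.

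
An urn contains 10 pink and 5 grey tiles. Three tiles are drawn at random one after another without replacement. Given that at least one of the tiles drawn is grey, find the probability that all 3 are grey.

P(all 3 grey) = C(5,3)/C(15,3) = 2/91; P(at least one grey) = 1 − C(10,3)/C(15,3) = 67/91.
Since 'all 3 grey' ⊆ 'at least one grey', P(all 3 | at least one) = 2/91 / 67/91 = 2/67 ≈ 0.0299.

2/67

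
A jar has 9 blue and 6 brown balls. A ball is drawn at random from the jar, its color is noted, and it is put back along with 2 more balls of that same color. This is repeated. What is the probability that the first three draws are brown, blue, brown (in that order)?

Track the composition after each reinforcement of +2.
P = (6/15) · (9/17) · (8/19) = 144/1615 ≈ 0.0892.

144/1615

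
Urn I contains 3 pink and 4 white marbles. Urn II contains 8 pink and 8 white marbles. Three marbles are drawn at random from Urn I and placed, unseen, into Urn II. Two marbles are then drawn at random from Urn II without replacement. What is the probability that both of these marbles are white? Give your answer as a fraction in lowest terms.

298/1197

Condition on how many of the transferred marbles are white (from Urn I: 4 white of 7; then Urn II has 19 total).
  0 white: C(4,0)C(3,3)/C(7,3) = 1/35; then P = C(8,2)/C(19,2) = 28/171
  1 white: C(4,1)C(3,2)/C(7,3) = 12/35; then P = C(9,2)/C(19,2) = 4/19
  2 white: C(4,2)C(3,1)/C(7,3) = 18/35; then P = C(10,2)/C(19,2) = 5/19
  3 white: C(4,3)C(3,0)/C(7,3) = 4/35; then P = C(11,2)/C(19,2) = 55/171
P(both white) = 298/1197 ≈ 0.2490.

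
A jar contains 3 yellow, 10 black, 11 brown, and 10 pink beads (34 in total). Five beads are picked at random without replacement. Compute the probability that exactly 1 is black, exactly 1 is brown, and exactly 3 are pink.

25/527

Unordered draws without replacement: count favorable combinations over C(34,5).
Favorable = C(3,0) · C(10,1) · C(11,1) · C(10,3) = 13200; total = C(34,5) = 278256.
P = 13200/278256 = 25/527 ≈ 0.0474.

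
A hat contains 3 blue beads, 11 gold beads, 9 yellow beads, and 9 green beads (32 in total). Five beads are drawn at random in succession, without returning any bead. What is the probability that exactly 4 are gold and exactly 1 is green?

Unordered draws without replacement: count favorable combinations over C(32,5).
Favorable = C(3,0) · C(11,4) · C(9,0) · C(9,1) = 2970; total = C(32,5) = 201376.
P = 2970/201376 = 1485/100688 ≈ 0.0147.

1485/100688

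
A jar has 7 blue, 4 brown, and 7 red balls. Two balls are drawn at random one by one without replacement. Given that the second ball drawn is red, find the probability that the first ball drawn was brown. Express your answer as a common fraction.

4/17

P(first=brown and the second ball drawn is red) = (4/18)·(7/17) = 14/153.
P(the second ball drawn is red) = Σ over first color = 49/306 + 14/153 + 7/51 = 7/18.
By Bayes, P(first=brown | the second ball drawn is red) = 14/153 / 7/18 = 4/17 ≈ 0.2353.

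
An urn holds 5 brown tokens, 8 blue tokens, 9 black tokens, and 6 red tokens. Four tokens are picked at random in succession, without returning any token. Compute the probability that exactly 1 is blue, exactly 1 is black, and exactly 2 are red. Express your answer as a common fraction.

Unordered draws without replacement: count favorable combinations over C(28,4).
Favorable = C(5,0) · C(8,1) · C(9,1) · C(6,2) = 1080; total = C(28,4) = 20475.
P = 1080/20475 = 24/455 ≈ 0.0527.

24/455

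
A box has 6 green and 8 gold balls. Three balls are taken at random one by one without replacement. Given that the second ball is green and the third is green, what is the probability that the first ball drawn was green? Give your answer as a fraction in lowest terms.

P(first=green and the second ball is green and the third is green) = (6/14)·(5/13)·(4/12) = 5/91.
P(E) = Σ over first color = 5/91 + 10/91 = 15/91.
By Bayes, P(first=green | E) = 5/91 / 15/91 = 1/3 ≈ 0.3333.

1/3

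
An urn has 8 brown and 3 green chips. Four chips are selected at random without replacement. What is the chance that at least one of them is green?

26/33

Use the complement: P(at least one green) = 1 − P(no green).
P(none) = C(8,4)/C(11,4) = 70/330.
So P = 1 − 70/330 = 26/33 ≈ 0.7879.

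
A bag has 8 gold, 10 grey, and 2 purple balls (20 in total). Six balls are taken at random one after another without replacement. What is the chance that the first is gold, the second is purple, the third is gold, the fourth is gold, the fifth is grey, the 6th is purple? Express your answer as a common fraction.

7/29070

Multiply the conditional probability of each draw in order, without replacement, so each draw removes one from its color and from the total.
P = (8/20) · (2/19) · (7/18) · (6/17) · (10/16) · (1/15) = 7/29070 ≈ 0.0002.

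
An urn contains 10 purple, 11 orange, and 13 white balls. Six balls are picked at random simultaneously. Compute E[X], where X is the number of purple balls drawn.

By linearity of expectation, E[X] = Σ P(draw i is purple); by symmetry each draw (even without replacement) has P(purple) = 10/34.
E[X] = 6 · 10/34 = 30/17 ≈ 1.7647.

30/17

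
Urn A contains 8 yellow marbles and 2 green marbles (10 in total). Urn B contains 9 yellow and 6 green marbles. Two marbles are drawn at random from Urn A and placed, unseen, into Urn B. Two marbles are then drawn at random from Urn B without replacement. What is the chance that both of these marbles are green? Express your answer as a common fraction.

Condition on how many of the transferred marbles are green (from Urn A: 2 green of 10; then Urn B has 17 total).
  0 green: C(2,0)C(8,2)/C(10,2) = 28/45; then P = C(6,2)/C(17,2) = 15/136
  1 green: C(2,1)C(8,1)/C(10,2) = 16/45; then P = C(7,2)/C(17,2) = 21/136
  2 green: C(2,2)C(8,0)/C(10,2) = 1/45; then P = C(8,2)/C(17,2) = 7/34
P(both green) = 98/765 ≈ 0.1281.

98/765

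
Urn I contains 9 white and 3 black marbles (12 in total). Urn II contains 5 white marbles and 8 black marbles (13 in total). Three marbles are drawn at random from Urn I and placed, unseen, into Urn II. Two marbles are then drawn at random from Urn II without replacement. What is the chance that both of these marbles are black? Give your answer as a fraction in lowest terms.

Condition on how many of the transferred marbles are black (from Urn I: 3 black of 12; then Urn II has 16 total).
  0 black: C(3,0)C(9,3)/C(12,3) = 21/55; then P = C(8,2)/C(16,2) = 7/30
  1 black: C(3,1)C(9,2)/C(12,3) = 27/55; then P = C(9,2)/C(16,2) = 3/10
  2 black: C(3,2)C(9,1)/C(12,3) = 27/220; then P = C(10,2)/C(16,2) = 3/8
  3 black: C(3,3)C(9,0)/C(12,3) = 1/220; then P = C(11,2)/C(16,2) = 11/24
P(both black) = 751/2640 ≈ 0.2845.

751/2640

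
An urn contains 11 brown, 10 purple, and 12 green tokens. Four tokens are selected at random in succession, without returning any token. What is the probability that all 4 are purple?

Unordered draws without replacement: count favorable combinations over C(33,4).
Favorable = C(11,0) · C(10,4) · C(12,0) = 210; total = C(33,4) = 40920.
P = 210/40920 = 7/1364 ≈ 0.0051.

7/1364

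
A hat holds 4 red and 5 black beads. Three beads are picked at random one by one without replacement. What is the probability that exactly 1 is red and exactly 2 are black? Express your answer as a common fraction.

Unordered draws without replacement: count favorable combinations over C(9,3).
Favorable = C(4,1) · C(5,2) = 40; total = C(9,3) = 84.
P = 40/84 = 10/21 ≈ 0.4762.

10/21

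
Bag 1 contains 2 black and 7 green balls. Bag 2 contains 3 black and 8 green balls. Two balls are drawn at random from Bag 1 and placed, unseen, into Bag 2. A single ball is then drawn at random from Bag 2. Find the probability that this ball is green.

86/117

Condition on how many of the transferred balls are green (from Bag 1: 7 green of 9; then Bag 2 has 13 total).
  0 green: C(7,0)C(2,2)/C(9,2) = 1/36; then P = 8/13
  1 green: C(7,1)C(2,1)/C(9,2) = 7/18; then P = 9/13
  2 green: C(7,2)C(2,0)/C(9,2) = 7/12; then P = 10/13
P(green from Bag 2) = 86/117 ≈ 0.7350.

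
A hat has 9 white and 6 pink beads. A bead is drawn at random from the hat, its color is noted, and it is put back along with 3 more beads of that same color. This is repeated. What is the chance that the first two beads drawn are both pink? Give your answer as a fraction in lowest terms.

After a pink draw the hat holds 9 pink out of 18.
P = (6/15)·(9/18) = 1/5 ≈ 0.2000.

1/5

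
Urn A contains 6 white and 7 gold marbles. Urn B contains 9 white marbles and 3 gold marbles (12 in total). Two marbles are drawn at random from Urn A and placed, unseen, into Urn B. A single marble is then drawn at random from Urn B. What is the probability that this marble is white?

129/182

Condition on how many of the transferred marbles are white (from Urn A: 6 white of 13; then Urn B has 14 total).
  0 white: C(6,0)C(7,2)/C(13,2) = 7/26; then P = 9/14
  1 white: C(6,1)C(7,1)/C(13,2) = 7/13; then P = 10/14
  2 white: C(6,2)C(7,0)/C(13,2) = 5/26; then P = 11/14
P(white from Urn B) = 129/182 ≈ 0.7088.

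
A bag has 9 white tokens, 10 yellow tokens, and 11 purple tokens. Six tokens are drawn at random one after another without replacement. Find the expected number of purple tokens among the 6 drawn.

11/5

By linearity of expectation, E[X] = Σ P(draw i is purple); by symmetry each draw (even without replacement) has P(purple) = 11/30.
E[X] = 6 · 11/30 = 11/5 ≈ 2.2000.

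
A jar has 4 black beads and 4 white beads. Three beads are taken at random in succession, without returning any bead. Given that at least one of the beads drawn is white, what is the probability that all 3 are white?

1/13

P(all 3 white) = C(4,3)/C(8,3) = 1/14; P(at least one white) = 1 − C(4,3)/C(8,3) = 13/14.
Since 'all 3 white' ⊆ 'at least one white', P(all 3 | at least one) = 1/14 / 13/14 = 1/13 ≈ 0.0769.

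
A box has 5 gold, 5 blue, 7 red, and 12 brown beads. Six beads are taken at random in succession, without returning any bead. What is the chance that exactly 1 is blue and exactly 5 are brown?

Unordered draws without replacement: count favorable combinations over C(29,6).
Favorable = C(5,0) · C(5,1) · C(7,0) · C(12,5) = 3960; total = C(29,6) = 475020.
P = 3960/475020 = 22/2639 ≈ 0.0083.

22/2639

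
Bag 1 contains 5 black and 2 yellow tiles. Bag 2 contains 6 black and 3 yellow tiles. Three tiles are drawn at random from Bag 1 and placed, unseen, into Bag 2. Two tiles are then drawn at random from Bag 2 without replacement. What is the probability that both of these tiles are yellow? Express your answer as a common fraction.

Condition on how many of the transferred tiles are yellow (from Bag 1: 2 yellow of 7; then Bag 2 has 12 total).
  0 yellow: C(2,0)C(5,3)/C(7,3) = 2/7; then P = C(3,2)/C(12,2) = 1/22
  1 yellow: C(2,1)C(5,2)/C(7,3) = 4/7; then P = C(4,2)/C(12,2) = 1/11
  2 yellow: C(2,2)C(5,1)/C(7,3) = 1/7; then P = C(5,2)/C(12,2) = 5/33
P(both yellow) = 20/231 ≈ 0.0866.

20/231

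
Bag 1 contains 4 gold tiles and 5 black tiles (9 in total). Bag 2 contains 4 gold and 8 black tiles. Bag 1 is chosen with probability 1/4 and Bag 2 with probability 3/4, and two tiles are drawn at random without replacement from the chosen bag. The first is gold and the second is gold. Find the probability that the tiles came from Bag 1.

P(E | Bag 1) = 1/6; P(E | Bag 2) = 1/11.
P(E) = 1/4·1/6 + 3/4·1/11 = 29/264.
By Bayes' rule, P(Bag 1 | E) = 1/24 / 29/264 = 11/29 ≈ 0.3793.

11/29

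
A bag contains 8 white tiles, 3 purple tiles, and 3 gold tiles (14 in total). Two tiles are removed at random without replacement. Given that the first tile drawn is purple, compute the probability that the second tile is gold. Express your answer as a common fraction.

3/13

After removing 1 purple, the bag has 3 gold out of 13 remaining.
P(second is gold | given) = 3/13 ≈ 0.2308.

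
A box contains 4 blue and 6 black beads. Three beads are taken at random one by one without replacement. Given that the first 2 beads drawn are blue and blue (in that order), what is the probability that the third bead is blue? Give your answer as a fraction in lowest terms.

After removing 2 blue, the box has 2 blue out of 8 remaining.
P(third is blue | given) = 2/8 = 1/4 ≈ 0.2500.

1/4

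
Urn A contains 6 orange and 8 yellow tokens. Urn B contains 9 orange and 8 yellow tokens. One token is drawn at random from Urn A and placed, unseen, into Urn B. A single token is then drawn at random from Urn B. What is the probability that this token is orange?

11/21

Condition on how many of the transferred tokens are orange (from Urn A: 6 orange of 14; then Urn B has 18 total).
  0 orange: C(6,0)C(8,1)/C(14,1) = 4/7; then P = 9/18
  1 orange: C(6,1)C(8,0)/C(14,1) = 3/7; then P = 10/18
P(orange from Urn B) = 11/21 ≈ 0.5238.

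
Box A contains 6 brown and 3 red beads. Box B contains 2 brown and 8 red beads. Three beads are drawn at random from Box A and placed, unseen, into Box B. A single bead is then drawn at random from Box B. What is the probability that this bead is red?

Condition on how many of the transferred beads are red (from Box A: 3 red of 9; then Box B has 13 total).
  0 red: C(3,0)C(6,3)/C(9,3) = 5/21; then P = 8/13
  1 red: C(3,1)C(6,2)/C(9,3) = 15/28; then P = 9/13
  2 red: C(3,2)C(6,1)/C(9,3) = 3/14; then P = 10/13
  3 red: C(3,3)C(6,0)/C(9,3) = 1/84; then P = 11/13
P(red from Box B) = 9/13 ≈ 0.6923.

9/13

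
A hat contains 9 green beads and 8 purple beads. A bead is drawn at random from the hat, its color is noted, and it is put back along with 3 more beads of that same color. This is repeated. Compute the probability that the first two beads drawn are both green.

27/85

After a green draw the hat holds 12 green out of 20.
P = (9/17)·(12/20) = 27/85 ≈ 0.3176.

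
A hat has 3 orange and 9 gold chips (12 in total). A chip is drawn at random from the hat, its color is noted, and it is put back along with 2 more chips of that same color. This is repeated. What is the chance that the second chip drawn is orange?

Condition on the first draw. If first is orange (prob 3/12), second-orange has prob (5)/(14); if not (prob 9/12), it has prob 3/(14).
P = (3/12)·(5/14) + (9/12)·(3/14) = 1/4 ≈ 0.2500.

1/4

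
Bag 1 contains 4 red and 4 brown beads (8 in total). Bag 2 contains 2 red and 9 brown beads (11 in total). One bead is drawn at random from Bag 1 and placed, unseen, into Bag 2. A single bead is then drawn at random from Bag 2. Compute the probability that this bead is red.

Condition on how many of the transferred beads are red (from Bag 1: 4 red of 8; then Bag 2 has 12 total).
  0 red: C(4,0)C(4,1)/C(8,1) = 1/2; then P = 2/12
  1 red: C(4,1)C(4,0)/C(8,1) = 1/2; then P = 3/12
P(red from Bag 2) = 5/24 ≈ 0.2083.

5/24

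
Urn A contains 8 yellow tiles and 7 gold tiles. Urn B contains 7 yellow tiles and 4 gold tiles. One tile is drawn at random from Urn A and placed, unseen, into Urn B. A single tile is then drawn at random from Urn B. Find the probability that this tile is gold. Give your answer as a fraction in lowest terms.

67/180

Condition on how many of the transferred tiles are gold (from Urn A: 7 gold of 15; then Urn B has 12 total).
  0 gold: C(7,0)C(8,1)/C(15,1) = 8/15; then P = 4/12
  1 gold: C(7,1)C(8,0)/C(15,1) = 7/15; then P = 5/12
P(gold from Urn B) = 67/180 ≈ 0.3722.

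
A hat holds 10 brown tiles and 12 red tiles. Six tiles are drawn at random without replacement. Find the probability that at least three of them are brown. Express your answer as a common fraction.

Sum the hypergeometric tail for j = 3,…,6 brown tiles.
Favorable = C(10,3)·C(12,3) + C(10,4)·C(12,2) + C(10,5)·C(12,1) + C(10,6)·C(12,0) = 43494; total = C(22,6) = 74613.
P = 43494/74613 = 1318/2261 ≈ 0.5829.

1318/2261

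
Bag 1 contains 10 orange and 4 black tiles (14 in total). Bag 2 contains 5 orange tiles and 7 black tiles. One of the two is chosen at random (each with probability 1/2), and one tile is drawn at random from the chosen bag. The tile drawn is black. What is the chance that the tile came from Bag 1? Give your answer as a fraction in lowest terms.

P(black | Bag 1) = 2/7; P(black | Bag 2) = 7/12.
P(black) = 1/2·2/7 + 1/2·7/12 = 73/168.
By Bayes' rule, P(Bag 1 | black) = 1/7 / 73/168 = 24/73 ≈ 0.3288.

24/73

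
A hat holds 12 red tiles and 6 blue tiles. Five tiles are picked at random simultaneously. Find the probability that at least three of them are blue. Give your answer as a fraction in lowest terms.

Sum the hypergeometric tail for j = 3,…,5 blue tiles.
Favorable = C(6,3)·C(12,2) + C(6,4)·C(12,1) + C(6,5)·C(12,0) = 1506; total = C(18,5) = 8568.
P = 1506/8568 = 251/1428 ≈ 0.1758.

251/1428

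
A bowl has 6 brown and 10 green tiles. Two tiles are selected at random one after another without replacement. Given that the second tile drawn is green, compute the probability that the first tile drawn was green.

3/5

P(first=green and the second tile drawn is green) = (10/16)·(9/15) = 3/8.
P(the second tile drawn is green) = Σ over first color = 1/4 + 3/8 = 5/8.
By Bayes, P(first=green | the second tile drawn is green) = 3/8 / 5/8 = 3/5 ≈ 0.6000.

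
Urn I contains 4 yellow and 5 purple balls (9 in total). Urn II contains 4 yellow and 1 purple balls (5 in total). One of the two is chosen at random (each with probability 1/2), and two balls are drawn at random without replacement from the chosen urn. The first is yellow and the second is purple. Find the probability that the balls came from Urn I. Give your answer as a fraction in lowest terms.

P(E | Urn I) = 5/18; P(E | Urn II) = 1/5.
P(E) = 1/2·5/18 + 1/2·1/5 = 43/180.
By Bayes' rule, P(Urn I | E) = 5/36 / 43/180 = 25/43 ≈ 0.5814.

25/43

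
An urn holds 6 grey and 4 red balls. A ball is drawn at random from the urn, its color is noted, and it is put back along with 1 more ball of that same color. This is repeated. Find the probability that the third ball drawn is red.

Sum over the four possibilities for the first two draws (red/not-red each), tracking how the red count and total change by +1 per draw.
P(third is red) = 2/5 ≈ 0.4000. (In a Pólya urn every draw has the same marginal probability 4/10.)

2/5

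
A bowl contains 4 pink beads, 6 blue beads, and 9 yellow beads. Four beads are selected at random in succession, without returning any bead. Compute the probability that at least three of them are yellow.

161/646

Sum the hypergeometric tail for j = 3,…,4 yellow beads.
Favorable = C(9,3)·C(10,1) + C(9,4)·C(10,0) = 966; total = C(19,4) = 3876.
P = 966/3876 = 161/646 ≈ 0.2492.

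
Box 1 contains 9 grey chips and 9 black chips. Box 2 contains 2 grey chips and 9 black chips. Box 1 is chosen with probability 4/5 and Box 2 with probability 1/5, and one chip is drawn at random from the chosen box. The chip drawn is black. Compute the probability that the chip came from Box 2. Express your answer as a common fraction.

9/31

P(black | Box 1) = 1/2; P(black | Box 2) = 9/11.
P(black) = 4/5·1/2 + 1/5·9/11 = 31/55.
By Bayes' rule, P(Box 2 | black) = 9/55 / 31/55 = 9/31 ≈ 0.2903.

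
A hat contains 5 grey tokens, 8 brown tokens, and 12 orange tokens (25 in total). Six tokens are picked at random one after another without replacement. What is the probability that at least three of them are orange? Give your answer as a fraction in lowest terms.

205/322

Sum the hypergeometric tail for j = 3,…,6 orange tokens.
Favorable = C(12,3)·C(13,3) + C(12,4)·C(13,2) + C(12,5)·C(13,1) + C(12,6)·C(13,0) = 112750; total = C(25,6) = 177100.
P = 112750/177100 = 205/322 ≈ 0.6366.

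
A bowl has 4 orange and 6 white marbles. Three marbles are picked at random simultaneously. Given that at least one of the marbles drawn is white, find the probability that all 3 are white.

P(all 3 white) = C(6,3)/C(10,3) = 1/6; P(at least one white) = 1 − C(4,3)/C(10,3) = 29/30.
Since 'all 3 white' ⊆ 'at least one white', P(all 3 | at least one) = 1/6 / 29/30 = 5/29 ≈ 0.1724.

5/29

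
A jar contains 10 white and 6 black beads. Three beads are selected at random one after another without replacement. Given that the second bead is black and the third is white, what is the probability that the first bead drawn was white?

9/14

P(first=white and the second bead is black and the third is white) = (10/16)·(6/15)·(9/14) = 9/56.
P(E) = Σ over first color = 9/56 + 5/56 = 1/4.
By Bayes, P(first=white | E) = 9/56 / 1/4 = 9/14 ≈ 0.6429.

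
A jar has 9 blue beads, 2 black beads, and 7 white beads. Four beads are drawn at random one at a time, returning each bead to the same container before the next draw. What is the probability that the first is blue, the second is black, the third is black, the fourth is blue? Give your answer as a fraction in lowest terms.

Multiply the conditional probability of each draw in order, with replacement (the composition resets each draw).
P = (9/18) · (2/18) · (2/18) · (9/18) = 1/324 ≈ 0.0031.

1/324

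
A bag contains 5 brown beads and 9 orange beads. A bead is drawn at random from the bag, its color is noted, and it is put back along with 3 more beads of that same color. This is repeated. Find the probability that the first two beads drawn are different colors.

45/119

Either orange then brown, or brown then orange; after the first draw the total is 17.
P = (9/14)·(5/17) + (5/14)·(9/17) = 45/119 ≈ 0.3782.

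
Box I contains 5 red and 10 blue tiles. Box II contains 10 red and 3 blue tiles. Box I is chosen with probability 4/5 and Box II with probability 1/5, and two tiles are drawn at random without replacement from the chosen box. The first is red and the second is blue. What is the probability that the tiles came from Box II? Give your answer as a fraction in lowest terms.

21/125

P(E | Box I) = 5/21; P(E | Box II) = 5/26.
P(E) = 4/5·5/21 + 1/5·5/26 = 125/546.
By Bayes' rule, P(Box II | E) = 1/26 / 125/546 = 21/125 ≈ 0.1680.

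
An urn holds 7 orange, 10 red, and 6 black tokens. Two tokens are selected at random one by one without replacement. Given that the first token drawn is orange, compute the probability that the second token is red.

After removing 1 orange, the urn has 10 red out of 22 remaining.
P(second is red | given) = 10/22 = 5/11 ≈ 0.4545.

5/11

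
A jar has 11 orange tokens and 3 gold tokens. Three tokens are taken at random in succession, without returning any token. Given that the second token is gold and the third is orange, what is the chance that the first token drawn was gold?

1/6

P(first=gold and the second token is gold and the third is orange) = (3/14)·(2/13)·(11/12) = 11/364.
P(E) = Σ over first color = 55/364 + 11/364 = 33/182.
By Bayes, P(first=gold | E) = 11/364 / 33/182 = 1/6 ≈ 0.1667.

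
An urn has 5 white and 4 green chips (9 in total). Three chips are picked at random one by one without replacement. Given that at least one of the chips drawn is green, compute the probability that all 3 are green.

P(all 3 green) = C(4,3)/C(9,3) = 1/21; P(at least one green) = 1 − C(5,3)/C(9,3) = 37/42.
Since 'all 3 green' ⊆ 'at least one green', P(all 3 | at least one) = 1/21 / 37/42 = 2/37 ≈ 0.0541.

2/37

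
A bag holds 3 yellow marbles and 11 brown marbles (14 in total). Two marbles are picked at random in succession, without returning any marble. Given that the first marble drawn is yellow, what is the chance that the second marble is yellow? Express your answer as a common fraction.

After removing 1 yellow, the bag has 2 yellow out of 13 remaining.
P(second is yellow | given) = 2/13 ≈ 0.1538.

2/13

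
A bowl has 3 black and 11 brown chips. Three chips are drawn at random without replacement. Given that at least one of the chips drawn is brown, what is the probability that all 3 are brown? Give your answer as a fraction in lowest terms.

5/11

P(all 3 brown) = C(11,3)/C(14,3) = 165/364; P(at least one brown) = 1 − C(3,3)/C(14,3) = 363/364.
Since 'all 3 brown' ⊆ 'at least one brown', P(all 3 | at least one) = 165/364 / 363/364 = 5/11 ≈ 0.4545.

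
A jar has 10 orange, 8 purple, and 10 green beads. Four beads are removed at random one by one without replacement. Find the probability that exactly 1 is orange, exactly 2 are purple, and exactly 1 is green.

Unordered draws without replacement: count favorable combinations over C(28,4).
Favorable = C(10,1) · C(8,2) · C(10,1) = 2800; total = C(28,4) = 20475.
P = 2800/20475 = 16/117 ≈ 0.1368.

16/117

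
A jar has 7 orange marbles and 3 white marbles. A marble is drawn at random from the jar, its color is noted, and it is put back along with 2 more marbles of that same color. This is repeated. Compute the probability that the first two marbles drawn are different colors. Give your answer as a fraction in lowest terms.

Either orange then white, or white then orange; after the first draw the total is 12.
P = (7/10)·(3/12) + (3/10)·(7/12) = 7/20 ≈ 0.3500.

7/20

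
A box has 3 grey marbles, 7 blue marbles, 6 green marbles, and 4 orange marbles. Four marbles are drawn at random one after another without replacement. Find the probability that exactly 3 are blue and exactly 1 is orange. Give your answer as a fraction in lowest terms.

28/969

Unordered draws without replacement: count favorable combinations over C(20,4).
Favorable = C(3,0) · C(7,3) · C(6,0) · C(4,1) = 140; total = C(20,4) = 4845.
P = 140/4845 = 28/969 ≈ 0.0289.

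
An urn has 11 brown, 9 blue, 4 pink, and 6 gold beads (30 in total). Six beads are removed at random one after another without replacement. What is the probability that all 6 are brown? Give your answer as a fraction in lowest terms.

Unordered draws without replacement: count favorable combinations over C(30,6).
Favorable = C(11,6) · C(9,0) · C(4,0) · C(6,0) = 462; total = C(30,6) = 593775.
P = 462/593775 = 22/28275 ≈ 0.0008.

22/28275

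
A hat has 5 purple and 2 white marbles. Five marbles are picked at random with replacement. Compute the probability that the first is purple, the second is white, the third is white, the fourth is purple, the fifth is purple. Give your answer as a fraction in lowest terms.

500/16807

Multiply the conditional probability of each draw in order, with replacement (the composition resets each draw).
P = (5/7) · (2/7) · (2/7) · (5/7) · (5/7) = 500/16807 ≈ 0.0297.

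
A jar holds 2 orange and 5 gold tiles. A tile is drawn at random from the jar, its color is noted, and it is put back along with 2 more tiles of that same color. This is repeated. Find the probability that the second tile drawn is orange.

Condition on the first draw. If first is orange (prob 2/7), second-orange has prob (4)/(9); if not (prob 5/7), it has prob 2/(9).
P = (2/7)·(4/9) + (5/7)·(2/9) = 2/7 ≈ 0.2857.

2/7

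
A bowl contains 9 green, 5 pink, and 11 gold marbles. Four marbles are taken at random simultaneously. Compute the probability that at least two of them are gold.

139/230

Sum the hypergeometric tail for j = 2,…,4 gold marbles.
Favorable = C(11,2)·C(14,2) + C(11,3)·C(14,1) + C(11,4)·C(14,0) = 7645; total = C(25,4) = 12650.
P = 7645/12650 = 139/230 ≈ 0.6043.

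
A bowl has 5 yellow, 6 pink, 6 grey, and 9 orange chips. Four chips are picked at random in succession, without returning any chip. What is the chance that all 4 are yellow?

1/2990

Unordered draws without replacement: count favorable combinations over C(26,4).
Favorable = C(5,4) · C(6,0) · C(6,0) · C(9,0) = 5; total = C(26,4) = 14950.
P = 5/14950 = 1/2990 ≈ 0.0003.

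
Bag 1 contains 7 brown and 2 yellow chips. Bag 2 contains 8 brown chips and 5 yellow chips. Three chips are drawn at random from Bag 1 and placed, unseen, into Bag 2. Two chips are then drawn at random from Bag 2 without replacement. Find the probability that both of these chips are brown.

581/1440

Condition on how many of the transferred chips are brown (from Bag 1: 7 brown of 9; then Bag 2 has 16 total).
  1 brown: C(7,1)C(2,2)/C(9,3) = 1/12; then P = C(9,2)/C(16,2) = 3/10
  2 brown: C(7,2)C(2,1)/C(9,3) = 1/2; then P = C(10,2)/C(16,2) = 3/8
  3 brown: C(7,3)C(2,0)/C(9,3) = 5/12; then P = C(11,2)/C(16,2) = 11/24
P(both brown) = 581/1440 ≈ 0.4035.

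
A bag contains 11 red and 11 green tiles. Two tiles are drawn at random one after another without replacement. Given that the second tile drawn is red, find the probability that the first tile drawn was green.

P(first=green and the second tile drawn is red) = (11/22)·(11/21) = 11/42.
P(the second tile drawn is red) = Σ over first color = 5/21 + 11/42 = 1/2.
By Bayes, P(first=green | the second tile drawn is red) = 11/42 / 1/2 = 11/21 ≈ 0.5238.

11/21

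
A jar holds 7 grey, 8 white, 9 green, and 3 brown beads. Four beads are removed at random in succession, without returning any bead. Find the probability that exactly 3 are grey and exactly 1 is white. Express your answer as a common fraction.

Unordered draws without replacement: count favorable combinations over C(27,4).
Favorable = C(7,3) · C(8,1) · C(9,0) · C(3,0) = 280; total = C(27,4) = 17550.
P = 280/17550 = 28/1755 ≈ 0.0160.

28/1755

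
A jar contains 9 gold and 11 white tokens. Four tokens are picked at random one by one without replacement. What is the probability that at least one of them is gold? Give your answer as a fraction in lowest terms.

301/323

Use the complement: P(at least one gold) = 1 − P(no gold).
P(none) = C(11,4)/C(20,4) = 330/4845.
So P = 1 − 330/4845 = 301/323 ≈ 0.9319.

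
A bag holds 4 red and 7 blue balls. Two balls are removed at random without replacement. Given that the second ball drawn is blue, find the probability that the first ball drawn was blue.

P(first=blue and the second ball drawn is blue) = (7/11)·(6/10) = 21/55.
P(the second ball drawn is blue) = Σ over first color = 14/55 + 21/55 = 7/11.
By Bayes, P(first=blue | the second ball drawn is blue) = 21/55 / 7/11 = 3/5 ≈ 0.6000.

3/5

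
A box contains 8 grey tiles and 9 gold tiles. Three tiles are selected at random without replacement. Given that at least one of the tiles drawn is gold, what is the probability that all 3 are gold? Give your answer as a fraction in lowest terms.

P(all 3 gold) = C(9,3)/C(17,3) = 21/170; P(at least one gold) = 1 − C(8,3)/C(17,3) = 78/85.
Since 'all 3 gold' ⊆ 'at least one gold', P(all 3 | at least one) = 21/170 / 78/85 = 7/52 ≈ 0.1346.

7/52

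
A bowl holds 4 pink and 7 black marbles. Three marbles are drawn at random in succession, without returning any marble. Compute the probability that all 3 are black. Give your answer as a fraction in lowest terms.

7/33

Unordered draws without replacement: count favorable combinations over C(11,3).
Favorable = C(4,0) · C(7,3) = 35; total = C(11,3) = 165.
P = 35/165 = 7/33 ≈ 0.2121.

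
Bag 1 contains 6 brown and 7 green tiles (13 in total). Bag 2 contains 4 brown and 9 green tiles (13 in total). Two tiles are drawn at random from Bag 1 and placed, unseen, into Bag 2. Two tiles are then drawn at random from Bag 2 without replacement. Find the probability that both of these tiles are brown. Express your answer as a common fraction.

257/2730

Condition on how many of the transferred tiles are brown (from Bag 1: 6 brown of 13; then Bag 2 has 15 total).
  0 brown: C(6,0)C(7,2)/C(13,2) = 7/26; then P = C(4,2)/C(15,2) = 2/35
  1 brown: C(6,1)C(7,1)/C(13,2) = 7/13; then P = C(5,2)/C(15,2) = 2/21
  2 brown: C(6,2)C(7,0)/C(13,2) = 5/26; then P = C(6,2)/C(15,2) = 1/7
P(both brown) = 257/2730 ≈ 0.0941.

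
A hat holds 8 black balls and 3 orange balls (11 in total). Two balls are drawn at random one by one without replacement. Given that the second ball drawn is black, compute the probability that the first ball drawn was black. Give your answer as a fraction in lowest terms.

P(first=black and the second ball drawn is black) = (8/11)·(7/10) = 28/55.
P(the second ball drawn is black) = Σ over first color = 28/55 + 12/55 = 8/11.
By Bayes, P(first=black | the second ball drawn is black) = 28/55 / 8/11 = 7/10 ≈ 0.7000.

7/10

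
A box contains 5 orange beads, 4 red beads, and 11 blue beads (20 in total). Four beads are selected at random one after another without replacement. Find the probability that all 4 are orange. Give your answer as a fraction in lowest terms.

1/969

Unordered draws without replacement: count favorable combinations over C(20,4).
Favorable = C(5,4) · C(4,0) · C(11,0) = 5; total = C(20,4) = 4845.
P = 5/4845 = 1/969 ≈ 0.0010.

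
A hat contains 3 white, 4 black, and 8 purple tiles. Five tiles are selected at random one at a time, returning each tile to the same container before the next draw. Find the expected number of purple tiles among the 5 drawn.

8/3

By linearity of expectation, E[X] = Σ P(draw i is purple); each independent draw has P(purple) = 8/15.
E[X] = 5 · 8/15 = 8/3 ≈ 2.6667.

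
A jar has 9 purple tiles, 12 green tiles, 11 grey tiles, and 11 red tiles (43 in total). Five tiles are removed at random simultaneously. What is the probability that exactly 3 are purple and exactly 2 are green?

132/22919

Unordered draws without replacement: count favorable combinations over C(43,5).
Favorable = C(9,3) · C(12,2) · C(11,0) · C(11,0) = 5544; total = C(43,5) = 962598.
P = 5544/962598 = 132/22919 ≈ 0.0058.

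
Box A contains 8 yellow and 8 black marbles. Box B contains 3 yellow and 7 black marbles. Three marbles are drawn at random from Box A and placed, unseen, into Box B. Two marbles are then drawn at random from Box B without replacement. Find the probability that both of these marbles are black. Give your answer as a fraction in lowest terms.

161/390

Condition on how many of the transferred marbles are black (from Box A: 8 black of 16; then Box B has 13 total).
  0 black: C(8,0)C(8,3)/C(16,3) = 1/10; then P = C(7,2)/C(13,2) = 7/26
  1 black: C(8,1)C(8,2)/C(16,3) = 2/5; then P = C(8,2)/C(13,2) = 14/39
  2 black: C(8,2)C(8,1)/C(16,3) = 2/5; then P = C(9,2)/C(13,2) = 6/13
  3 black: C(8,3)C(8,0)/C(16,3) = 1/10; then P = C(10,2)/C(13,2) = 15/26
P(both black) = 161/390 ≈ 0.4128.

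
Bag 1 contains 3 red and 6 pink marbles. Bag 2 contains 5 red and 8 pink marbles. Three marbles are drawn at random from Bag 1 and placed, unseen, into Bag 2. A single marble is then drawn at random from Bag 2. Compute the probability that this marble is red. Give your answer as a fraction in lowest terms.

Condition on how many of the transferred marbles are red (from Bag 1: 3 red of 9; then Bag 2 has 16 total).
  0 red: C(3,0)C(6,3)/C(9,3) = 5/21; then P = 5/16
  1 red: C(3,1)C(6,2)/C(9,3) = 15/28; then P = 6/16
  2 red: C(3,2)C(6,1)/C(9,3) = 3/14; then P = 7/16
  3 red: C(3,3)C(6,0)/C(9,3) = 1/84; then P = 8/16
P(red from Bag 2) = 3/8 ≈ 0.3750.

3/8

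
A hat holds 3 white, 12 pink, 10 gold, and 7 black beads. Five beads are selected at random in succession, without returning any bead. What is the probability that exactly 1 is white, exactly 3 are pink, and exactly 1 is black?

Unordered draws without replacement: count favorable combinations over C(32,5).
Favorable = C(3,1) · C(12,3) · C(10,0) · C(7,1) = 4620; total = C(32,5) = 201376.
P = 4620/201376 = 165/7192 ≈ 0.0229.

165/7192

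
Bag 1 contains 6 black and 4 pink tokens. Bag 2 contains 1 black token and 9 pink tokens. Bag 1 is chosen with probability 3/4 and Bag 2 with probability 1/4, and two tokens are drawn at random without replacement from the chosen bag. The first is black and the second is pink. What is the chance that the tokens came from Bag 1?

8/9

P(E | Bag 1) = 4/15; P(E | Bag 2) = 1/10.
P(E) = 3/4·4/15 + 1/4·1/10 = 9/40.
By Bayes' rule, P(Bag 1 | E) = 1/5 / 9/40 = 8/9 ≈ 0.8889.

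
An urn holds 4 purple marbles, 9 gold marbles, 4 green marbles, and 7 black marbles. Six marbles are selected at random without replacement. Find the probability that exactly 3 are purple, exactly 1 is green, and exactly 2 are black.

Unordered draws without replacement: count favorable combinations over C(24,6).
Favorable = C(4,3) · C(9,0) · C(4,1) · C(7,2) = 336; total = C(24,6) = 134596.
P = 336/134596 = 12/4807 ≈ 0.0025.

12/4807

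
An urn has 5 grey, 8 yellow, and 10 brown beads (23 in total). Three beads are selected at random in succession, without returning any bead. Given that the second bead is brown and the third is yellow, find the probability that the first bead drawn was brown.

P(first=brown and the second bead is brown and the third is yellow) = (10/23)·(9/22)·(8/21) = 120/1771.
P(E) = Σ over first color = 200/5313 + 40/759 + 120/1771 = 40/253.
By Bayes, P(first=brown | E) = 120/1771 / 40/253 = 3/7 ≈ 0.4286.

3/7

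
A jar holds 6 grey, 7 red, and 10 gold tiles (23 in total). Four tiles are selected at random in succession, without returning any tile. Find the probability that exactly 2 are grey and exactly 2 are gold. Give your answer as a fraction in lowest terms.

135/1771

Unordered draws without replacement: count favorable combinations over C(23,4).
Favorable = C(6,2) · C(7,0) · C(10,2) = 675; total = C(23,4) = 8855.
P = 675/8855 = 135/1771 ≈ 0.0762.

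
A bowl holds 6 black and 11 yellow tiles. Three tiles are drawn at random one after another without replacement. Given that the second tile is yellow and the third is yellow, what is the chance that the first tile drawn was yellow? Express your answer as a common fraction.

3/5

P(first=yellow and the second tile is yellow and the third is yellow) = (11/17)·(10/16)·(9/15) = 33/136.
P(E) = Σ over first color = 11/68 + 33/136 = 55/136.
By Bayes, P(first=yellow | E) = 33/136 / 55/136 = 3/5 ≈ 0.6000.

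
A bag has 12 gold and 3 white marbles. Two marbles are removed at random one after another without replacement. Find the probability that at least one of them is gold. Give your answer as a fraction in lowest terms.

34/35

Use the complement: P(at least one gold) = 1 − P(no gold).
P(none) = C(3,2)/C(15,2) = 3/105.
So P = 1 − 3/105 = 34/35 ≈ 0.9714.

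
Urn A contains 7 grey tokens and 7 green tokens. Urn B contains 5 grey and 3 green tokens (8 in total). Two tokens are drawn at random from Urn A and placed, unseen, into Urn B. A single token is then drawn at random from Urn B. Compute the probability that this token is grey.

3/5

Condition on how many of the transferred tokens are grey (from Urn A: 7 grey of 14; then Urn B has 10 total).
  0 grey: C(7,0)C(7,2)/C(14,2) = 3/13; then P = 5/10
  1 grey: C(7,1)C(7,1)/C(14,2) = 7/13; then P = 6/10
  2 grey: C(7,2)C(7,0)/C(14,2) = 3/13; then P = 7/10
P(grey from Urn B) = 3/5 ≈ 0.6000.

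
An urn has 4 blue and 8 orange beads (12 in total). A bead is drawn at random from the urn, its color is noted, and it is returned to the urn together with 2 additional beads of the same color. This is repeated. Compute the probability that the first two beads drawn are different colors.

Either blue then orange, or orange then blue; after the first draw the total is 14.
P = (4/12)·(8/14) + (8/12)·(4/14) = 8/21 ≈ 0.3810.

8/21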